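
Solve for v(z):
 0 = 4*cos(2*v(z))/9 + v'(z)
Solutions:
 4*z/9 - log(sin(2*v(z)) - 1)/4 + log(sin(2*v(z)) + 1)/4 = C1


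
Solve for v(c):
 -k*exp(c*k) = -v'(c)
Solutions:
 v(c) = C1 + exp(c*k)


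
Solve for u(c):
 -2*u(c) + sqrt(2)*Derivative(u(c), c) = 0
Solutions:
 u(c) = C1*exp(sqrt(2)*c)


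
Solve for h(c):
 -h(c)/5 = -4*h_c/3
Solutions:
 h(c) = C1*exp(3*c/20)


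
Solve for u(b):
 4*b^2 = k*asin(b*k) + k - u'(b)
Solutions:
 u(b) = C1 - 4*b^3/3 + b*k + k*Piecewise((b*asin(b*k) + sqrt(-b^2*k^2 + 1)/k, Ne(k, 0)), (0, True))


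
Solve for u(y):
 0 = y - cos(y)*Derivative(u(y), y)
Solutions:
 u(y) = C1 + Integral(y/cos(y), y)


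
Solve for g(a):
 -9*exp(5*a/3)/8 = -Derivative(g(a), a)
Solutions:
 g(a) = C1 + 27*exp(5*a/3)/40


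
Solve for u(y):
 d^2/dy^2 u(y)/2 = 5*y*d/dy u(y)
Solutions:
 u(y) = C1 + C2*erfi(sqrt(5)*y)


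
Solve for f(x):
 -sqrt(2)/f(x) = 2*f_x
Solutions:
 f(x) = -sqrt(C1 - sqrt(2)*x)
 f(x) = sqrt(C1 - sqrt(2)*x)


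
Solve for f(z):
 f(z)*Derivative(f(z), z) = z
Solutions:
 f(z) = -sqrt(C1 + z^2)
 f(z) = sqrt(C1 + z^2)


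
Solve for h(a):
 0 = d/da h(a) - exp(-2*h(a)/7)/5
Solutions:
 h(a) = 7*log(-sqrt(C1 + a)) - 7*log(35) + 7*log(70)/2
 h(a) = 7*log(C1 + a)/2 - 7*log(35) + 7*log(70)/2


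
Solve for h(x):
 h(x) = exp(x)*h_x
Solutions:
 h(x) = C1*exp(-exp(-x))


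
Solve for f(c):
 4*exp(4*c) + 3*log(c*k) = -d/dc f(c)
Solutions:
 f(c) = C1 - 3*c*log(c*k) + 3*c - exp(4*c)


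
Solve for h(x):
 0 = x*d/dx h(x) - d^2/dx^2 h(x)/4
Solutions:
 h(x) = C1 + C2*erfi(sqrt(2)*x)


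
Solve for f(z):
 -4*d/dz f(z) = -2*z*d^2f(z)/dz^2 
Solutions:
 f(z) = C1 + C2*z^3


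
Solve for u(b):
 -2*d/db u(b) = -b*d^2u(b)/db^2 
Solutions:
 u(b) = C1 + C2*b^3


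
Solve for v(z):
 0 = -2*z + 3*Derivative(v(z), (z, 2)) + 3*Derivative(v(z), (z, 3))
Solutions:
 v(z) = C1 + C2*z + C3*exp(-z) + z^3/9 - z^2/3


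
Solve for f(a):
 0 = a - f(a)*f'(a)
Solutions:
 f(a) = -sqrt(C1 + a^2)
 f(a) = sqrt(C1 + a^2)


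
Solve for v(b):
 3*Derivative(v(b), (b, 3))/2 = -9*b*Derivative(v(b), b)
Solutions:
 v(b) = C1 + Integral(C2*airyai(-6^(1/3)*b) + C3*airybi(-6^(1/3)*b), b)


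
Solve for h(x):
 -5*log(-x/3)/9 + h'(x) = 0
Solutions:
 h(x) = C1 + 5*x*log(-x)/9 + 5*x*(-log(3) - 1)/9


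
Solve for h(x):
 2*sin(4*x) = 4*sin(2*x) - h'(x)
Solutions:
 h(x) = C1 + 4*sin(x)^4


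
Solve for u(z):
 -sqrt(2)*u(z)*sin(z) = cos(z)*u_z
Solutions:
 u(z) = C1*cos(z)^(sqrt(2))


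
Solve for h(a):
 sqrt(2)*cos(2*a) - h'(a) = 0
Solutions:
 h(a) = C1 + sqrt(2)*sin(2*a)/2


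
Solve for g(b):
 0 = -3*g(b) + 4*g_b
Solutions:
 g(b) = C1*exp(3*b/4)


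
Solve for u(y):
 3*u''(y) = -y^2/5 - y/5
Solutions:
 u(y) = C1 + C2*y - y^4/180 - y^3/90


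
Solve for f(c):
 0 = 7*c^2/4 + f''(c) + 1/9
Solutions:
 f(c) = C1 + C2*c - 7*c^4/48 - c^2/18


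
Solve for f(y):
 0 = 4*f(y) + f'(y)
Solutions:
 f(y) = C1*exp(-4*y)


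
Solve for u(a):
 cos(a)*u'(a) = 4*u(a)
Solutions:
 u(a) = C1*(sin(a)^2 + 2*sin(a) + 1)/(sin(a)^2 - 2*sin(a) + 1)


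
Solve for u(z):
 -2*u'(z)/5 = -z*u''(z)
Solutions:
 u(z) = C1 + C2*z^(7/5)


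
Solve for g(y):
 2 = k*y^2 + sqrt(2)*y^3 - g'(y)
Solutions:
 g(y) = C1 + k*y^3/3 + sqrt(2)*y^4/4 - 2*y


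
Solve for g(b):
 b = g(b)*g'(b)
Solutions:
 g(b) = -sqrt(C1 + b^2)
 g(b) = sqrt(C1 + b^2)


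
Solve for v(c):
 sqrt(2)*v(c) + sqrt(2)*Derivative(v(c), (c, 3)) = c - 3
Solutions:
 v(c) = C3*exp(-c) + sqrt(2)*c/2 + (C1*sin(sqrt(3)*c/2) + C2*cos(sqrt(3)*c/2))*exp(c/2) - 3*sqrt(2)/2


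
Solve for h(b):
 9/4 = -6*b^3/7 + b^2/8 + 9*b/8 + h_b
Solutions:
 h(b) = C1 + 3*b^4/14 - b^3/24 - 9*b^2/16 + 9*b/4


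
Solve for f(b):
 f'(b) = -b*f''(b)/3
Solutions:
 f(b) = C1 + C2/b^2


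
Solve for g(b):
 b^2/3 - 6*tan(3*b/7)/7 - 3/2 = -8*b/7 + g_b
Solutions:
 g(b) = C1 + b^3/9 + 4*b^2/7 - 3*b/2 + 2*log(cos(3*b/7))


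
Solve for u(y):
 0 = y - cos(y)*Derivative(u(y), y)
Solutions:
 u(y) = C1 + Integral(y/cos(y), y)


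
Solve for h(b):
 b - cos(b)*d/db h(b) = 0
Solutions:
 h(b) = C1 + Integral(b/cos(b), b)


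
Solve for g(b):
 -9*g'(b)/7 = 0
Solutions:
 g(b) = C1


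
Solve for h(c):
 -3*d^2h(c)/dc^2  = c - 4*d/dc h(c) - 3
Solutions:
 h(c) = C1 + C2*exp(4*c/3) + c^2/8 - 9*c/16


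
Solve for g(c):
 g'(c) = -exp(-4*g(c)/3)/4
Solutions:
 g(c) = 3*log(-I*(C1 - c/3)^(1/4))
 g(c) = 3*log(I*(C1 - c/3)^(1/4))
 g(c) = 3*log(-(C1 - c/3)^(1/4))
 g(c) = 3*log(C1 - c/3)/4


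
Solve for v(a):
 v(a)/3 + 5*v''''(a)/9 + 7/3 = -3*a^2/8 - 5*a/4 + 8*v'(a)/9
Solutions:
 v(a) = C1*exp(a*(-2^(1/3)*5^(2/3)*(29 + 9*sqrt(11))^(1/3) - 10 + 5*2^(2/3)*5^(1/3)/(29 + 9*sqrt(11))^(1/3))/30)*sin(10^(1/3)*sqrt(3)*a*(5*2^(1/3)/(29 + 9*sqrt(11))^(1/3) + 5^(1/3)*(29 + 9*sqrt(11))^(1/3))/30) + C2*exp(a*(-2^(1/3)*5^(2/3)*(29 + 9*sqrt(11))^(1/3) - 10 + 5*2^(2/3)*5^(1/3)/(29 + 9*sqrt(11))^(1/3))/30)*cos(10^(1/3)*sqrt(3)*a*(5*2^(1/3)/(29 + 9*sqrt(11))^(1/3) + 5^(1/3)*(29 + 9*sqrt(11))^(1/3))/30) + C3*exp(a) + C4*exp(a*(-5 - 5*2^(2/3)*5^(1/3)/(29 + 9*sqrt(11))^(1/3) + 2^(1/3)*5^(2/3)*(29 + 9*sqrt(11))^(1/3))/15) - 9*a^2/8 - 39*a/4 - 33


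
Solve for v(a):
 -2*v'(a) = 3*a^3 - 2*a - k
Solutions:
 v(a) = C1 - 3*a^4/8 + a^2/2 + a*k/2


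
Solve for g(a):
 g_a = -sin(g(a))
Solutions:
 g(a) = -acos((-C1 - exp(2*a))/(C1 - exp(2*a))) + 2*pi
 g(a) = acos((-C1 - exp(2*a))/(C1 - exp(2*a)))


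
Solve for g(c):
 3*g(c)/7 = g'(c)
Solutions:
 g(c) = C1*exp(3*c/7)


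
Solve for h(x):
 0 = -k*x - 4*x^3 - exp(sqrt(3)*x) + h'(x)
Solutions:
 h(x) = C1 + k*x^2/2 + x^4 + sqrt(3)*exp(sqrt(3)*x)/3


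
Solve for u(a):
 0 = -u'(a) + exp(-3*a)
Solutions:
 u(a) = C1 - exp(-3*a)/3


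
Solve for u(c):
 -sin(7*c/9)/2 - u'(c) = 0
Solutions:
 u(c) = C1 + 9*cos(7*c/9)/14


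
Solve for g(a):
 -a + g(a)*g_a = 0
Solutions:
 g(a) = -sqrt(C1 + a^2)
 g(a) = sqrt(C1 + a^2)


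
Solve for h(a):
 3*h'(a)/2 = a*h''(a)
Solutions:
 h(a) = C1 + C2*a^(5/2)


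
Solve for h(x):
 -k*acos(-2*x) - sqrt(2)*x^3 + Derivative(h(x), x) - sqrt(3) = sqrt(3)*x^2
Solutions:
 h(x) = C1 + k*(x*acos(-2*x) + sqrt(1 - 4*x^2)/2) + sqrt(2)*x^4/4 + sqrt(3)*x^3/3 + sqrt(3)*x


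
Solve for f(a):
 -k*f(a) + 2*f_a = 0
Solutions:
 f(a) = C1*exp(a*k/2)


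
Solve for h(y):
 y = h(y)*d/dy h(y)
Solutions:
 h(y) = -sqrt(C1 + y^2)
 h(y) = sqrt(C1 + y^2)


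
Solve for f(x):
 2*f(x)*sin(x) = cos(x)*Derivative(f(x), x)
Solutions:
 f(x) = C1/cos(x)^2


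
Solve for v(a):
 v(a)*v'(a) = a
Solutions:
 v(a) = -sqrt(C1 + a^2)
 v(a) = sqrt(C1 + a^2)


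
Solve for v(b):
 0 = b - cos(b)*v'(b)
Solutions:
 v(b) = C1 + Integral(b/cos(b), b)


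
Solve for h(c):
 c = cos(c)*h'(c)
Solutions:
 h(c) = C1 + Integral(c/cos(c), c)


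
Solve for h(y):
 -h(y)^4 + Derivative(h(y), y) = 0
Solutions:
 h(y) = (-1/(C1 + 3*y))^(1/3)
 h(y) = (-1/(C1 + y))^(1/3)*(-3^(2/3) - 3*3^(1/6)*I)/6
 h(y) = (-1/(C1 + y))^(1/3)*(-3^(2/3) + 3*3^(1/6)*I)/6


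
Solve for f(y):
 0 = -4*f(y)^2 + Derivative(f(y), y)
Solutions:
 f(y) = -1/(C1 + 4*y)


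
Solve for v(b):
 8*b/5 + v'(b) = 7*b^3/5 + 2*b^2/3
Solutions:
 v(b) = C1 + 7*b^4/20 + 2*b^3/9 - 4*b^2/5


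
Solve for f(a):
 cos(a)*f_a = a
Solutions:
 f(a) = C1 + Integral(a/cos(a), a)


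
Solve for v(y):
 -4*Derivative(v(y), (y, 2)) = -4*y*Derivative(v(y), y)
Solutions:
 v(y) = C1 + C2*erfi(sqrt(2)*y/2)


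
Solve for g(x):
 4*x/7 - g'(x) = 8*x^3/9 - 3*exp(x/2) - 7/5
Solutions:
 g(x) = C1 - 2*x^4/9 + 2*x^2/7 + 7*x/5 + 6*exp(x/2)


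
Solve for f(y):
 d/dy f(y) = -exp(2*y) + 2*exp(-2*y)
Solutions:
 f(y) = C1 - exp(2*y)/2 - exp(-2*y)


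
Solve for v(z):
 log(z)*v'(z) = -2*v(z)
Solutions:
 v(z) = C1*exp(-2*li(z))


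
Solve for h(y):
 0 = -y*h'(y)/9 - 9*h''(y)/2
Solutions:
 h(y) = C1 + C2*erf(y/9)


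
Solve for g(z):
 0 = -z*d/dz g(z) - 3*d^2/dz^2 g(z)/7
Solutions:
 g(z) = C1 + C2*erf(sqrt(42)*z/6)


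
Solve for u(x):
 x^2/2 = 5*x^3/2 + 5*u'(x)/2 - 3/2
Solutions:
 u(x) = C1 - x^4/4 + x^3/15 + 3*x/5


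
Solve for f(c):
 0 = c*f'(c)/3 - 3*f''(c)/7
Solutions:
 f(c) = C1 + C2*erfi(sqrt(14)*c/6)


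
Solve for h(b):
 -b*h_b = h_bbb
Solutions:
 h(b) = C1 + Integral(C2*airyai(-b) + C3*airybi(-b), b)


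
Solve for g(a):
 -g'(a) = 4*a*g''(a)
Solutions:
 g(a) = C1 + C2*a^(3/4)


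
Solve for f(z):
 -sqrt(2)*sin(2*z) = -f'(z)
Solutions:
 f(z) = C1 - sqrt(2)*cos(2*z)/2


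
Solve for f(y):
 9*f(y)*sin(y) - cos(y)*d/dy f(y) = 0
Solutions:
 f(y) = C1/cos(y)^9


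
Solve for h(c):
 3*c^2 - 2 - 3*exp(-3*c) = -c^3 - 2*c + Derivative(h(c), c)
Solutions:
 h(c) = C1 + c^4/4 + c^3 + c^2 - 2*c + exp(-3*c)


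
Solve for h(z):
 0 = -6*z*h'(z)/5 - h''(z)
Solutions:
 h(z) = C1 + C2*erf(sqrt(15)*z/5)


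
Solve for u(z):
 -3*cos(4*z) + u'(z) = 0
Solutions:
 u(z) = C1 + 3*sin(4*z)/4


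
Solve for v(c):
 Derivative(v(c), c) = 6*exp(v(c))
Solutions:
 v(c) = log(-1/(C1 + 6*c))


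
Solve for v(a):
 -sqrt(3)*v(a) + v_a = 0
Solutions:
 v(a) = C1*exp(sqrt(3)*a)


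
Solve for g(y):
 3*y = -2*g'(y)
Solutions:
 g(y) = C1 - 3*y^2/4


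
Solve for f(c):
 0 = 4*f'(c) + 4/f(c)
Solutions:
 f(c) = -sqrt(C1 - 2*c)
 f(c) = sqrt(C1 - 2*c)


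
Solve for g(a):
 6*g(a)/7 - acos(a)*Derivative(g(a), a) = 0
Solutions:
 g(a) = C1*exp(6*Integral(1/acos(a), a)/7)


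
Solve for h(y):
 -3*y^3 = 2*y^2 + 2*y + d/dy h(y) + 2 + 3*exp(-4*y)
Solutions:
 h(y) = C1 - 3*y^4/4 - 2*y^3/3 - y^2 - 2*y + 3*exp(-4*y)/4


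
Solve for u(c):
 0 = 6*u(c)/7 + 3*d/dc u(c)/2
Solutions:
 u(c) = C1*exp(-4*c/7)


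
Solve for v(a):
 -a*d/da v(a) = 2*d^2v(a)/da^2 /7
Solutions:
 v(a) = C1 + C2*erf(sqrt(7)*a/2)


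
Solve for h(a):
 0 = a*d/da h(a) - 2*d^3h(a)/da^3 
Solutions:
 h(a) = C1 + Integral(C2*airyai(2^(2/3)*a/2) + C3*airybi(2^(2/3)*a/2), a)


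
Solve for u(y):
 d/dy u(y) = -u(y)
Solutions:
 u(y) = C1*exp(-y)


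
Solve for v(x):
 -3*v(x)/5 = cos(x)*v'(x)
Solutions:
 v(x) = C1*(sin(x) - 1)^(3/10)/(sin(x) + 1)^(3/10)


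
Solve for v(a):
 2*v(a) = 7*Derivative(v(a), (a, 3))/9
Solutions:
 v(a) = C3*exp(18^(1/3)*7^(2/3)*a/7) + (C1*sin(3*2^(1/3)*3^(1/6)*7^(2/3)*a/14) + C2*cos(3*2^(1/3)*3^(1/6)*7^(2/3)*a/14))*exp(-18^(1/3)*7^(2/3)*a/14)


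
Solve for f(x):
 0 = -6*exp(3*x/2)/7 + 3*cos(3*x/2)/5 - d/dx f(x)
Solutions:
 f(x) = C1 - 4*exp(3*x/2)/7 + 2*sin(3*x/2)/5


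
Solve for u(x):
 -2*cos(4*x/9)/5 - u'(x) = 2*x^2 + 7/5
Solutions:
 u(x) = C1 - 2*x^3/3 - 7*x/5 - 9*sin(4*x/9)/10


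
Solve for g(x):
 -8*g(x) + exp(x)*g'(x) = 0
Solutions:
 g(x) = C1*exp(-8*exp(-x))


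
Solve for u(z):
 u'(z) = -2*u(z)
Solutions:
 u(z) = C1*exp(-2*z)


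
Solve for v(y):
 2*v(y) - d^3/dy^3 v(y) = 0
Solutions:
 v(y) = C3*exp(2^(1/3)*y) + (C1*sin(2^(1/3)*sqrt(3)*y/2) + C2*cos(2^(1/3)*sqrt(3)*y/2))*exp(-2^(1/3)*y/2)


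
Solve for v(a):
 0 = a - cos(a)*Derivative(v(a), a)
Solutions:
 v(a) = C1 + Integral(a/cos(a), a)


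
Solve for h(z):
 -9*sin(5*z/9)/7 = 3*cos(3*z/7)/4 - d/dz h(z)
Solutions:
 h(z) = C1 + 7*sin(3*z/7)/4 - 81*cos(5*z/9)/35


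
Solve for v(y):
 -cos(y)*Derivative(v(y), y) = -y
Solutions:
 v(y) = C1 + Integral(y/cos(y), y)


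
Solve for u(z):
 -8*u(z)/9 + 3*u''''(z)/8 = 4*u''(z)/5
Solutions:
 u(z) = C1*exp(-2*sqrt(10)*z*sqrt(6 + sqrt(111))/15) + C2*exp(2*sqrt(10)*z*sqrt(6 + sqrt(111))/15) + C3*sin(2*sqrt(10)*z*sqrt(-6 + sqrt(111))/15) + C4*cos(2*sqrt(10)*z*sqrt(-6 + sqrt(111))/15)


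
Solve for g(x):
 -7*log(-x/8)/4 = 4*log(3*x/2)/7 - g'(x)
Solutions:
 g(x) = C1 + 65*x*log(x)/28 + x*(-163*log(2) - 65 + 16*log(3) + 49*I*pi)/28


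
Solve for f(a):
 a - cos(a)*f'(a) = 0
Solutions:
 f(a) = C1 + Integral(a/cos(a), a)


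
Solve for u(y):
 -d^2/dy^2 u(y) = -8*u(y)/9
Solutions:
 u(y) = C1*exp(-2*sqrt(2)*y/3) + C2*exp(2*sqrt(2)*y/3)


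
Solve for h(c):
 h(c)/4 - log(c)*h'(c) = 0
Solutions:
 h(c) = C1*exp(li(c)/4)


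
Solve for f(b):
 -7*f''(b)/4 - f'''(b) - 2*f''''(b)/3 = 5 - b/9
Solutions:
 f(b) = C1 + C2*b + 2*b^3/189 - 638*b^2/441 + (C3*sin(sqrt(33)*b/4) + C4*cos(sqrt(33)*b/4))*exp(-3*b/4)


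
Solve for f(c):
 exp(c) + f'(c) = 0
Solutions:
 f(c) = C1 - exp(c)


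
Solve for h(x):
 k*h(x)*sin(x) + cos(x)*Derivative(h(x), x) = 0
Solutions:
 h(x) = C1*exp(k*log(cos(x)))


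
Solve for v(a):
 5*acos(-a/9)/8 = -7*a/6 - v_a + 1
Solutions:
 v(a) = C1 - 7*a^2/12 - 5*a*acos(-a/9)/8 + a - 5*sqrt(81 - a^2)/8


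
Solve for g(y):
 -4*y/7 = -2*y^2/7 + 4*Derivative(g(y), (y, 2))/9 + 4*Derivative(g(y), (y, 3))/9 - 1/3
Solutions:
 g(y) = C1 + C2*y + C3*exp(-y) + 3*y^4/56 - 3*y^3/7 + 93*y^2/56


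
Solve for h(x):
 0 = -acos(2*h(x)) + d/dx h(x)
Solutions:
 Integral(1/acos(2*_y), (_y, h(x))) = C1 + x


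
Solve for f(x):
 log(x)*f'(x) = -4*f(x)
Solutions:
 f(x) = C1*exp(-4*li(x))


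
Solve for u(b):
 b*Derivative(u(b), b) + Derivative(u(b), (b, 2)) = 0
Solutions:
 u(b) = C1 + C2*erf(sqrt(2)*b/2)


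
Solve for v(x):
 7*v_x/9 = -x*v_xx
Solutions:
 v(x) = C1 + C2*x^(2/9)


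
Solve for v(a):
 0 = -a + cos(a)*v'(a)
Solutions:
 v(a) = C1 + Integral(a/cos(a), a)


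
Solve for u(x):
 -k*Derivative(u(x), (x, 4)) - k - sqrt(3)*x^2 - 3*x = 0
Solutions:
 u(x) = C1 + C2*x + C3*x^2 + C4*x^3 - x^4/24 - sqrt(3)*x^6/(360*k) - x^5/(40*k)


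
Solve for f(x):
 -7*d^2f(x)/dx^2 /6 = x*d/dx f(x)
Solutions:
 f(x) = C1 + C2*erf(sqrt(21)*x/7)


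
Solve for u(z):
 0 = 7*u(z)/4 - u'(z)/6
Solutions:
 u(z) = C1*exp(21*z/2)


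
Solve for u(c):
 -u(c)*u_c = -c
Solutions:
 u(c) = -sqrt(C1 + c^2)
 u(c) = sqrt(C1 + c^2)


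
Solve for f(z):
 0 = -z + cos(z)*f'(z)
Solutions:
 f(z) = C1 + Integral(z/cos(z), z)


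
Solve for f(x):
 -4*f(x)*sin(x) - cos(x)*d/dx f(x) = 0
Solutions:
 f(x) = C1*cos(x)^4


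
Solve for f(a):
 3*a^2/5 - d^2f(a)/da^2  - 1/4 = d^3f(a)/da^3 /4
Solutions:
 f(a) = C1 + C2*a + C3*exp(-4*a) + a^4/20 - a^3/20 - 7*a^2/80


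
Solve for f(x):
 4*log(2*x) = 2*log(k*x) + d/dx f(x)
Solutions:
 f(x) = C1 + 2*x*(-log(k) - 1 + 2*log(2)) + 2*x*log(x)


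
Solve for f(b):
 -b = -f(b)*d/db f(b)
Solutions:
 f(b) = -sqrt(C1 + b^2)
 f(b) = sqrt(C1 + b^2)


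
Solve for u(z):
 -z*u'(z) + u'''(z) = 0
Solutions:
 u(z) = C1 + Integral(C2*airyai(z) + C3*airybi(z), z)


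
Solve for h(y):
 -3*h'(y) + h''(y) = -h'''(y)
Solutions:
 h(y) = C1 + C2*exp(y*(-1 + sqrt(13))/2) + C3*exp(-y*(1 + sqrt(13))/2)


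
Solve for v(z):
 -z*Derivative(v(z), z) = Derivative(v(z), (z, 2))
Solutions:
 v(z) = C1 + C2*erf(sqrt(2)*z/2)


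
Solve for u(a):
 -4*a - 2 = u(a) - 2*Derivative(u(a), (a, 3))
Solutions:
 u(a) = C3*exp(2^(2/3)*a/2) - 4*a + (C1*sin(2^(2/3)*sqrt(3)*a/4) + C2*cos(2^(2/3)*sqrt(3)*a/4))*exp(-2^(2/3)*a/4) - 2


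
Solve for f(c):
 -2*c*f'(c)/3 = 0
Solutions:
 f(c) = C1


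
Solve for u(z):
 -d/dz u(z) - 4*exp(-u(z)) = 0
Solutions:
 u(z) = log(C1 - 4*z)


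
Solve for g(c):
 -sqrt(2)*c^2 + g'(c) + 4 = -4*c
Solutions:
 g(c) = C1 + sqrt(2)*c^3/3 - 2*c^2 - 4*c


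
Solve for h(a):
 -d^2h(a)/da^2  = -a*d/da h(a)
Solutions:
 h(a) = C1 + C2*erfi(sqrt(2)*a/2)


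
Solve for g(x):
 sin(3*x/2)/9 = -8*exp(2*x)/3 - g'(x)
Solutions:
 g(x) = C1 - 4*exp(2*x)/3 + 2*cos(3*x/2)/27


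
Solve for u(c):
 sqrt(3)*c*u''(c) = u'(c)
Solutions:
 u(c) = C1 + C2*c^(sqrt(3)/3 + 1)


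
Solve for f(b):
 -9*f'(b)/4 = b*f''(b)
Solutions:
 f(b) = C1 + C2/b^(5/4)


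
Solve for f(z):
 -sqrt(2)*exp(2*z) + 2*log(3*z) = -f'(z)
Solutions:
 f(z) = C1 - 2*z*log(z) + 2*z*(1 - log(3)) + sqrt(2)*exp(2*z)/2


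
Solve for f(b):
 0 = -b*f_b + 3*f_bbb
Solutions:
 f(b) = C1 + Integral(C2*airyai(3^(2/3)*b/3) + C3*airybi(3^(2/3)*b/3), b)


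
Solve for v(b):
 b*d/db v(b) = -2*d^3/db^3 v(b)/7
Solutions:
 v(b) = C1 + Integral(C2*airyai(-2^(2/3)*7^(1/3)*b/2) + C3*airybi(-2^(2/3)*7^(1/3)*b/2), b)


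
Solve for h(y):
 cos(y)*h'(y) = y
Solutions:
 h(y) = C1 + Integral(y/cos(y), y)


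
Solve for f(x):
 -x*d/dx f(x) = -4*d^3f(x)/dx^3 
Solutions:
 f(x) = C1 + Integral(C2*airyai(2^(1/3)*x/2) + C3*airybi(2^(1/3)*x/2), x)


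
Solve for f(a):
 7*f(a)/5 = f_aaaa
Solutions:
 f(a) = C1*exp(-5^(3/4)*7^(1/4)*a/5) + C2*exp(5^(3/4)*7^(1/4)*a/5) + C3*sin(5^(3/4)*7^(1/4)*a/5) + C4*cos(5^(3/4)*7^(1/4)*a/5)


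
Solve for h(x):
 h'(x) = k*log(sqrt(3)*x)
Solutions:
 h(x) = C1 + k*x*log(x) - k*x + k*x*log(3)/2


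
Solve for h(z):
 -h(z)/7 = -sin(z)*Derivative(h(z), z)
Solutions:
 h(z) = C1*(cos(z) - 1)^(1/14)/(cos(z) + 1)^(1/14)


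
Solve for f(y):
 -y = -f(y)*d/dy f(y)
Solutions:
 f(y) = -sqrt(C1 + y^2)
 f(y) = sqrt(C1 + y^2)


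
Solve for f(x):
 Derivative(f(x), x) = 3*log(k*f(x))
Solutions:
 li(k*f(x))/k = C1 + 3*x


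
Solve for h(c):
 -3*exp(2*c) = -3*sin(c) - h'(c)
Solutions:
 h(c) = C1 + 3*exp(2*c)/2 + 3*cos(c)


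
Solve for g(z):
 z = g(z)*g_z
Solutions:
 g(z) = -sqrt(C1 + z^2)
 g(z) = sqrt(C1 + z^2)


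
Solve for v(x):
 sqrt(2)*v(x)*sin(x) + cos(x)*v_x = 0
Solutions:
 v(x) = C1*cos(x)^(sqrt(2))


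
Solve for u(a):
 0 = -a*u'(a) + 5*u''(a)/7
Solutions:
 u(a) = C1 + C2*erfi(sqrt(70)*a/10)


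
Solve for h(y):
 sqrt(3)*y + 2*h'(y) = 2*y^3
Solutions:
 h(y) = C1 + y^4/4 - sqrt(3)*y^2/4


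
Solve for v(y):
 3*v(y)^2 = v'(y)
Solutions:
 v(y) = -1/(C1 + 3*y)


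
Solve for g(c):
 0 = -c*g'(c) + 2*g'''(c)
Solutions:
 g(c) = C1 + Integral(C2*airyai(2^(2/3)*c/2) + C3*airybi(2^(2/3)*c/2), c)


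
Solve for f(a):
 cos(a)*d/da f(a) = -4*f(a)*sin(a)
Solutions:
 f(a) = C1*cos(a)^4


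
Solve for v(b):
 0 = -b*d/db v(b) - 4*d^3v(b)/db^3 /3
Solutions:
 v(b) = C1 + Integral(C2*airyai(-6^(1/3)*b/2) + C3*airybi(-6^(1/3)*b/2), b)


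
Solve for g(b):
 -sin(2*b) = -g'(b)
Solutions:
 g(b) = C1 - cos(2*b)/2


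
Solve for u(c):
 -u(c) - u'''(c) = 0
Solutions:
 u(c) = C3*exp(-c) + (C1*sin(sqrt(3)*c/2) + C2*cos(sqrt(3)*c/2))*exp(c/2)


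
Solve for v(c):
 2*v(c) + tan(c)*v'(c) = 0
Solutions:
 v(c) = C1/sin(c)^2


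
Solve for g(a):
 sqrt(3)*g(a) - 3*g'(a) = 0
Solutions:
 g(a) = C1*exp(sqrt(3)*a/3)


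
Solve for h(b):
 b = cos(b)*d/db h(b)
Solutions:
 h(b) = C1 + Integral(b/cos(b), b)


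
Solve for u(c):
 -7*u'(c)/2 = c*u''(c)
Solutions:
 u(c) = C1 + C2/c^(5/2)


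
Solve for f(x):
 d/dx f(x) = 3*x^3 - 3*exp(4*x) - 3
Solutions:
 f(x) = C1 + 3*x^4/4 - 3*x - 3*exp(4*x)/4


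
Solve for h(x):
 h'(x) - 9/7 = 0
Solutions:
 h(x) = C1 + 9*x/7


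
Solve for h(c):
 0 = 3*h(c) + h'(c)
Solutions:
 h(c) = C1*exp(-3*c)


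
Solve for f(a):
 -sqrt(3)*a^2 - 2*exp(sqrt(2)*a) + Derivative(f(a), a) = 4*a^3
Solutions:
 f(a) = C1 + a^4 + sqrt(3)*a^3/3 + sqrt(2)*exp(sqrt(2)*a)


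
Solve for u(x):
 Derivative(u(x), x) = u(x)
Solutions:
 u(x) = C1*exp(x)


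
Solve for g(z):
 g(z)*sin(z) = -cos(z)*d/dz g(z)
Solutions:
 g(z) = C1*cos(z)


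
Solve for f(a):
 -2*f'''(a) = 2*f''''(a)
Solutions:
 f(a) = C1 + C2*a + C3*a^2 + C4*exp(-a)


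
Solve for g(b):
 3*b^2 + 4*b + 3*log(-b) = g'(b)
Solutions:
 g(b) = C1 + b^3 + 2*b^2 + 3*b*log(-b) - 3*b


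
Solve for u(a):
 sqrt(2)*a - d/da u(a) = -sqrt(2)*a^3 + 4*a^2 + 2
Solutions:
 u(a) = C1 + sqrt(2)*a^4/4 - 4*a^3/3 + sqrt(2)*a^2/2 - 2*a


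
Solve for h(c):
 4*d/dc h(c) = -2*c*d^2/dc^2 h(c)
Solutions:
 h(c) = C1 + C2/c


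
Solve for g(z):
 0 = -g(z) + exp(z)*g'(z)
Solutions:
 g(z) = C1*exp(-exp(-z))


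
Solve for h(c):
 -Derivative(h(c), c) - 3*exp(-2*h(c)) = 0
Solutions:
 h(c) = log(-sqrt(C1 - 6*c))
 h(c) = log(C1 - 6*c)/2


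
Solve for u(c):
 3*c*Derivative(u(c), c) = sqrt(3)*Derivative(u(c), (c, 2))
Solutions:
 u(c) = C1 + C2*erfi(sqrt(2)*3^(1/4)*c/2)


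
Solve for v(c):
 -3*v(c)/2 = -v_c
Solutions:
 v(c) = C1*exp(3*c/2)


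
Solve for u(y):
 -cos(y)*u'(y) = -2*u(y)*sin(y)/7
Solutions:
 u(y) = C1/cos(y)^(2/7)


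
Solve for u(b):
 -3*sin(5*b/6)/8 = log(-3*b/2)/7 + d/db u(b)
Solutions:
 u(b) = C1 - b*log(-b)/7 - b*log(3)/7 + b*log(2)/7 + b/7 + 9*cos(5*b/6)/20


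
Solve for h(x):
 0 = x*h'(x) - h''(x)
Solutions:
 h(x) = C1 + C2*erfi(sqrt(2)*x/2)


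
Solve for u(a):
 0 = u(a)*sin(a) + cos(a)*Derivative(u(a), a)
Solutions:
 u(a) = C1*cos(a)


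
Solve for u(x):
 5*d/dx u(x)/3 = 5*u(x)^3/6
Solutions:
 u(x) = -sqrt(-1/(C1 + x))
 u(x) = sqrt(-1/(C1 + x))


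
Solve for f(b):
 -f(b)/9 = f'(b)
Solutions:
 f(b) = C1*exp(-b/9)


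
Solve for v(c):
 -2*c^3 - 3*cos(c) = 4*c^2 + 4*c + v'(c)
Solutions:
 v(c) = C1 - c^4/2 - 4*c^3/3 - 2*c^2 - 3*sin(c)


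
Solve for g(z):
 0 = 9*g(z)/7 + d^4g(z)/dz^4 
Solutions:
 g(z) = (C1*sin(sqrt(6)*7^(3/4)*z/14) + C2*cos(sqrt(6)*7^(3/4)*z/14))*exp(-sqrt(6)*7^(3/4)*z/14) + (C3*sin(sqrt(6)*7^(3/4)*z/14) + C4*cos(sqrt(6)*7^(3/4)*z/14))*exp(sqrt(6)*7^(3/4)*z/14)


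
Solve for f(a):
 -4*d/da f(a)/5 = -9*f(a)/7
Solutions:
 f(a) = C1*exp(45*a/28)


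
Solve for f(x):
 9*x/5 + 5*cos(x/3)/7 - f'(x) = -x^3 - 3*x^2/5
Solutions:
 f(x) = C1 + x^4/4 + x^3/5 + 9*x^2/10 + 15*sin(x/3)/7


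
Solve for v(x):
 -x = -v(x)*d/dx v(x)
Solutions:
 v(x) = -sqrt(C1 + x^2)
 v(x) = sqrt(C1 + x^2)


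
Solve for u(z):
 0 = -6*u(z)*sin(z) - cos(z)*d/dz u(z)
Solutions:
 u(z) = C1*cos(z)^6


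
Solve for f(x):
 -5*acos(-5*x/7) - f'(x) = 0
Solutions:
 f(x) = C1 - 5*x*acos(-5*x/7) - sqrt(49 - 25*x^2)


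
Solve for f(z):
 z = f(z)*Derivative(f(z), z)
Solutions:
 f(z) = -sqrt(C1 + z^2)
 f(z) = sqrt(C1 + z^2)


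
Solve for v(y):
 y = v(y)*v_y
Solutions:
 v(y) = -sqrt(C1 + y^2)
 v(y) = sqrt(C1 + y^2)


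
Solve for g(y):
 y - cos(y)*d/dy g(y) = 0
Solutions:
 g(y) = C1 + Integral(y/cos(y), y)


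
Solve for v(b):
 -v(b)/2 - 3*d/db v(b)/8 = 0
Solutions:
 v(b) = C1*exp(-4*b/3)


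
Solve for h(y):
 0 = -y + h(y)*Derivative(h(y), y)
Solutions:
 h(y) = -sqrt(C1 + y^2)
 h(y) = sqrt(C1 + y^2)


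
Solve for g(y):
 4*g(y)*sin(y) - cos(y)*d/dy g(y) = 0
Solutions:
 g(y) = C1/cos(y)^4


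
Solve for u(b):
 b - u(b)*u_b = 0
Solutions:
 u(b) = -sqrt(C1 + b^2)
 u(b) = sqrt(C1 + b^2)


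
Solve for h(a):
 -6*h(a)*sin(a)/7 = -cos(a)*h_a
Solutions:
 h(a) = C1/cos(a)^(6/7)


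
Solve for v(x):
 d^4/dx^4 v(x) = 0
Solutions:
 v(x) = C1 + C2*x + C3*x^2 + C4*x^3


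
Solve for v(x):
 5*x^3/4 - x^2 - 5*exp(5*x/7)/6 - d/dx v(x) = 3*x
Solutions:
 v(x) = C1 + 5*x^4/16 - x^3/3 - 3*x^2/2 - 7*exp(5*x/7)/6


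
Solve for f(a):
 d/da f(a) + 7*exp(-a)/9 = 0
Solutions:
 f(a) = C1 + 7*exp(-a)/9


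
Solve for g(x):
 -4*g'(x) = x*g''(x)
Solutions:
 g(x) = C1 + C2/x^3


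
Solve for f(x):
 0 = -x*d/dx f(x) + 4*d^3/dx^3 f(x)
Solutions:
 f(x) = C1 + Integral(C2*airyai(2^(1/3)*x/2) + C3*airybi(2^(1/3)*x/2), x)


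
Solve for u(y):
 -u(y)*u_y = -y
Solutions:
 u(y) = -sqrt(C1 + y^2)
 u(y) = sqrt(C1 + y^2)


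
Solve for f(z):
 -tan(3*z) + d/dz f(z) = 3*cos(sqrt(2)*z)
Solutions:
 f(z) = C1 - log(cos(3*z))/3 + 3*sqrt(2)*sin(sqrt(2)*z)/2


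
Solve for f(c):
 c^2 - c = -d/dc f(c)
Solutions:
 f(c) = C1 - c^3/3 + c^2/2


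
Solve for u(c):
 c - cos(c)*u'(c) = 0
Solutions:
 u(c) = C1 + Integral(c/cos(c), c)


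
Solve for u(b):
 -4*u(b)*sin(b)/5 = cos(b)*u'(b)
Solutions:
 u(b) = C1*cos(b)^(4/5)


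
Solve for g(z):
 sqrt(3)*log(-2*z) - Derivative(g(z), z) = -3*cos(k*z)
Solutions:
 g(z) = C1 + sqrt(3)*z*(log(-z) - 1) + sqrt(3)*z*log(2) + 3*Piecewise((sin(k*z)/k, Ne(k, 0)), (z, True))


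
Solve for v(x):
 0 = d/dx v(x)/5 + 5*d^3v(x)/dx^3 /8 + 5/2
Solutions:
 v(x) = C1 + C2*sin(2*sqrt(2)*x/5) + C3*cos(2*sqrt(2)*x/5) - 25*x/2


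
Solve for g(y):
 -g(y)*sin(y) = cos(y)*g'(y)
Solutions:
 g(y) = C1*cos(y)


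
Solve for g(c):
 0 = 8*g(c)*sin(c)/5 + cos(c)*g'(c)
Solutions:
 g(c) = C1*cos(c)^(8/5)


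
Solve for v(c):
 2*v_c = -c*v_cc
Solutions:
 v(c) = C1 + C2/c


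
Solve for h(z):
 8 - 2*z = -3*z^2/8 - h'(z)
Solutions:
 h(z) = C1 - z^3/8 + z^2 - 8*z


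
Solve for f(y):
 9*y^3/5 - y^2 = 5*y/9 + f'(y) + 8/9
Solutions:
 f(y) = C1 + 9*y^4/20 - y^3/3 - 5*y^2/18 - 8*y/9


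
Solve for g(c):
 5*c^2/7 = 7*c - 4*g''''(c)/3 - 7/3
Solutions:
 g(c) = C1 + C2*c + C3*c^2 + C4*c^3 - c^6/672 + 7*c^5/160 - 7*c^4/96


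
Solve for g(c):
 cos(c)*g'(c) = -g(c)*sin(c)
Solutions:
 g(c) = C1*cos(c)


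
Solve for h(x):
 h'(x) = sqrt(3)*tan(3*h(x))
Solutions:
 h(x) = -asin(C1*exp(3*sqrt(3)*x))/3 + pi/3
 h(x) = asin(C1*exp(3*sqrt(3)*x))/3


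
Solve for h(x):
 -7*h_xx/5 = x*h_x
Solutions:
 h(x) = C1 + C2*erf(sqrt(70)*x/14)


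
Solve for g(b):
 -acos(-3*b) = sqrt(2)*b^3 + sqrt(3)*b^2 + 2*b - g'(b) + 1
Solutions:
 g(b) = C1 + sqrt(2)*b^4/4 + sqrt(3)*b^3/3 + b^2 + b*acos(-3*b) + b + sqrt(1 - 9*b^2)/3


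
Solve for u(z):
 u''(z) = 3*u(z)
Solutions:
 u(z) = C1*exp(-sqrt(3)*z) + C2*exp(sqrt(3)*z)


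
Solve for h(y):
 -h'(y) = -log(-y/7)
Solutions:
 h(y) = C1 + y*log(-y) + y*(-log(7) - 1)


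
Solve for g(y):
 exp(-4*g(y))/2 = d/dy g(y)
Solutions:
 g(y) = log(-I*(C1 + 2*y)^(1/4))
 g(y) = log(I*(C1 + 2*y)^(1/4))
 g(y) = log(-(C1 + 2*y)^(1/4))
 g(y) = log(C1 + 2*y)/4


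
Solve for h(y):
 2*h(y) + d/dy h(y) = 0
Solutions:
 h(y) = C1*exp(-2*y)


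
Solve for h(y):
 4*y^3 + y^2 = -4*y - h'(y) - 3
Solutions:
 h(y) = C1 - y^4 - y^3/3 - 2*y^2 - 3*y


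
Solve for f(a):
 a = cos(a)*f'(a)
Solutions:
 f(a) = C1 + Integral(a/cos(a), a)


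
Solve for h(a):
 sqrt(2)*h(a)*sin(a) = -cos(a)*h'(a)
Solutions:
 h(a) = C1*cos(a)^(sqrt(2))


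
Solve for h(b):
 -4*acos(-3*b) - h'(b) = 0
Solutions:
 h(b) = C1 - 4*b*acos(-3*b) - 4*sqrt(1 - 9*b^2)/3


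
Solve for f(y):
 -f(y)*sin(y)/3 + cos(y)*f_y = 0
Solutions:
 f(y) = C1/cos(y)^(1/3)


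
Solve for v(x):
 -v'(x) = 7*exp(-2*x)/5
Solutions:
 v(x) = C1 + 7*exp(-2*x)/10


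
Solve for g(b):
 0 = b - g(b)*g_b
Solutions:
 g(b) = -sqrt(C1 + b^2)
 g(b) = sqrt(C1 + b^2)


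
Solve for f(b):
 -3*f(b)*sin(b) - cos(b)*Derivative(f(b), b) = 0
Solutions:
 f(b) = C1*cos(b)^3


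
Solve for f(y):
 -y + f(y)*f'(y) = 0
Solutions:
 f(y) = -sqrt(C1 + y^2)
 f(y) = sqrt(C1 + y^2)


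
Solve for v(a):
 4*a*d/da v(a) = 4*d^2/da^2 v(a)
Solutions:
 v(a) = C1 + C2*erfi(sqrt(2)*a/2)


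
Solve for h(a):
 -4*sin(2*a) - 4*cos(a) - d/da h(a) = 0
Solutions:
 h(a) = C1 - 4*sin(a) + 2*cos(2*a)


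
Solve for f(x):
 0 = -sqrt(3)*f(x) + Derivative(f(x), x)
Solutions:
 f(x) = C1*exp(sqrt(3)*x)


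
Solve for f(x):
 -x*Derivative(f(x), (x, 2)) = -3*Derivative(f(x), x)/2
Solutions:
 f(x) = C1 + C2*x^(5/2)


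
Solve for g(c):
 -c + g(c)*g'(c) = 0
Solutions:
 g(c) = -sqrt(C1 + c^2)
 g(c) = sqrt(C1 + c^2)


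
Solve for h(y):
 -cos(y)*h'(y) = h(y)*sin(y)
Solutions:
 h(y) = C1*cos(y)


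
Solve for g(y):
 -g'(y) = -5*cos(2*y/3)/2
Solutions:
 g(y) = C1 + 15*sin(2*y/3)/4


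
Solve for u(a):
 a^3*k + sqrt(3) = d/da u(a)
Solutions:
 u(a) = C1 + a^4*k/4 + sqrt(3)*a


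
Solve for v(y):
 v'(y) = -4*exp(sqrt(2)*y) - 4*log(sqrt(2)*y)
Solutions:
 v(y) = C1 - 4*y*log(y) + 2*y*(2 - log(2)) - 2*sqrt(2)*exp(sqrt(2)*y)


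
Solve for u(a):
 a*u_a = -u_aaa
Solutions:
 u(a) = C1 + Integral(C2*airyai(-a) + C3*airybi(-a), a)


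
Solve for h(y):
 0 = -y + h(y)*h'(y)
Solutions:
 h(y) = -sqrt(C1 + y^2)
 h(y) = sqrt(C1 + y^2)


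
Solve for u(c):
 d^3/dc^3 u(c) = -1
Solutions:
 u(c) = C1 + C2*c + C3*c^2 - c^3/6


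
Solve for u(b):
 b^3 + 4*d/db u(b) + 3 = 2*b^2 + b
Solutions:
 u(b) = C1 - b^4/16 + b^3/6 + b^2/8 - 3*b/4


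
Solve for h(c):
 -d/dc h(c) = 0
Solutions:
 h(c) = C1


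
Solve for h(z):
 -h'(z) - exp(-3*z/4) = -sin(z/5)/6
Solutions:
 h(z) = C1 - 5*cos(z/5)/6 + 4*exp(-3*z/4)/3


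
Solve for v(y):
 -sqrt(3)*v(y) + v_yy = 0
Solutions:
 v(y) = C1*exp(-3^(1/4)*y) + C2*exp(3^(1/4)*y)


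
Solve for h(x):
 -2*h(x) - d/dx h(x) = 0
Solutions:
 h(x) = C1*exp(-2*x)


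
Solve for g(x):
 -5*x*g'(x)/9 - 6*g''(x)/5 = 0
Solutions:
 g(x) = C1 + C2*erf(5*sqrt(3)*x/18)


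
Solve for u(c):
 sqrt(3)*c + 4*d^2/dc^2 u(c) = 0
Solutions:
 u(c) = C1 + C2*c - sqrt(3)*c^3/24


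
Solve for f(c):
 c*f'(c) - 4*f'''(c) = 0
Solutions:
 f(c) = C1 + Integral(C2*airyai(2^(1/3)*c/2) + C3*airybi(2^(1/3)*c/2), c)


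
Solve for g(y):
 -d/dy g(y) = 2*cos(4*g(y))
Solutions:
 g(y) = -asin((C1 + exp(16*y))/(C1 - exp(16*y)))/4 + pi/4
 g(y) = asin((C1 + exp(16*y))/(C1 - exp(16*y)))/4


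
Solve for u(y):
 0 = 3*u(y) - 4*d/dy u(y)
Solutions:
 u(y) = C1*exp(3*y/4)


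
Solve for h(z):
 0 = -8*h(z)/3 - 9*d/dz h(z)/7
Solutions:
 h(z) = C1*exp(-56*z/27)


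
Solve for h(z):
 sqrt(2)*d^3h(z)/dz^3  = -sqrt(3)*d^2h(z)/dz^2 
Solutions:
 h(z) = C1 + C2*z + C3*exp(-sqrt(6)*z/2)


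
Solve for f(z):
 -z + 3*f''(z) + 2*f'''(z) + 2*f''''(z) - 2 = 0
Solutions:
 f(z) = C1 + C2*z + z^3/18 + 2*z^2/9 + (C3*sin(sqrt(5)*z/2) + C4*cos(sqrt(5)*z/2))*exp(-z/2)


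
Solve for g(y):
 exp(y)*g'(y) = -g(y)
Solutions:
 g(y) = C1*exp(exp(-y))


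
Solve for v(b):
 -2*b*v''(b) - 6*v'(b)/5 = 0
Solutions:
 v(b) = C1 + C2*b^(2/5)


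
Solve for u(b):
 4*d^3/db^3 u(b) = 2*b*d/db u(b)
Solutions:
 u(b) = C1 + Integral(C2*airyai(2^(2/3)*b/2) + C3*airybi(2^(2/3)*b/2), b)


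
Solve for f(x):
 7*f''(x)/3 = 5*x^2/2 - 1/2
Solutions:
 f(x) = C1 + C2*x + 5*x^4/56 - 3*x^2/28


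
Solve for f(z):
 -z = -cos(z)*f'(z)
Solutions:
 f(z) = C1 + Integral(z/cos(z), z)


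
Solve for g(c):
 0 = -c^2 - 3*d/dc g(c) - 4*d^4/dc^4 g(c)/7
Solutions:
 g(c) = C1 + C4*exp(-42^(1/3)*c/2) - c^3/9 + (C2*sin(14^(1/3)*3^(5/6)*c/4) + C3*cos(14^(1/3)*3^(5/6)*c/4))*exp(42^(1/3)*c/4)


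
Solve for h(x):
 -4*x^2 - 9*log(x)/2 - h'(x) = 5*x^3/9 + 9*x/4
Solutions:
 h(x) = C1 - 5*x^4/36 - 4*x^3/3 - 9*x^2/8 - 9*x*log(x)/2 + 9*x/2


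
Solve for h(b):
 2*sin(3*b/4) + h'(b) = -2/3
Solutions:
 h(b) = C1 - 2*b/3 + 8*cos(3*b/4)/3


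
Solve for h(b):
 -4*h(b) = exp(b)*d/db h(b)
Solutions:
 h(b) = C1*exp(4*exp(-b))


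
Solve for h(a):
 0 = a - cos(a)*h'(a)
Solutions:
 h(a) = C1 + Integral(a/cos(a), a)


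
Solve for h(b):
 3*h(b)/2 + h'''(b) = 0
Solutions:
 h(b) = C3*exp(-2^(2/3)*3^(1/3)*b/2) + (C1*sin(2^(2/3)*3^(5/6)*b/4) + C2*cos(2^(2/3)*3^(5/6)*b/4))*exp(2^(2/3)*3^(1/3)*b/4)


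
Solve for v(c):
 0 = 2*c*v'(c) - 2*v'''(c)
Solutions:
 v(c) = C1 + Integral(C2*airyai(c) + C3*airybi(c), c)


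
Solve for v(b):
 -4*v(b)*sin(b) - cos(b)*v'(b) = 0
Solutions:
 v(b) = C1*cos(b)^4


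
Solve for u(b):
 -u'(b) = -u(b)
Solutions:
 u(b) = C1*exp(b)


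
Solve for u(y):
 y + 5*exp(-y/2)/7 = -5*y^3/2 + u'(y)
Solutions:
 u(y) = C1 + 5*y^4/8 + y^2/2 - 10*exp(-y/2)/7


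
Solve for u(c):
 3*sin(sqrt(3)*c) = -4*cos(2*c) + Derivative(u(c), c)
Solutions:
 u(c) = C1 + 2*sin(2*c) - sqrt(3)*cos(sqrt(3)*c)


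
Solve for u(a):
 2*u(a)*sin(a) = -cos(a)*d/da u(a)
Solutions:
 u(a) = C1*cos(a)^2


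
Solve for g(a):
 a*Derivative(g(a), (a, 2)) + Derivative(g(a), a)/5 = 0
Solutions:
 g(a) = C1 + C2*a^(4/5)


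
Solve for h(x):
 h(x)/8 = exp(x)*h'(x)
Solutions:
 h(x) = C1*exp(-exp(-x)/8)


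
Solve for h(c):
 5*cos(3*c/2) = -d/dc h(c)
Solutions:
 h(c) = C1 - 10*sin(3*c/2)/3


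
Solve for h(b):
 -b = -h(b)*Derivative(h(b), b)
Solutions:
 h(b) = -sqrt(C1 + b^2)
 h(b) = sqrt(C1 + b^2)


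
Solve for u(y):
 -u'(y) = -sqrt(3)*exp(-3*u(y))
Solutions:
 u(y) = log(C1 + 3*sqrt(3)*y)/3
 u(y) = log((-3^(1/3) - 3^(5/6)*I)*(C1 + sqrt(3)*y)^(1/3)/2)
 u(y) = log((-3^(1/3) + 3^(5/6)*I)*(C1 + sqrt(3)*y)^(1/3)/2)


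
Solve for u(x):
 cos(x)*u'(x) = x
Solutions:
 u(x) = C1 + Integral(x/cos(x), x)


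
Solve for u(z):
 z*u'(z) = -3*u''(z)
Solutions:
 u(z) = C1 + C2*erf(sqrt(6)*z/6)


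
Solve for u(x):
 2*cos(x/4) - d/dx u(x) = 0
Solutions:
 u(x) = C1 + 8*sin(x/4)


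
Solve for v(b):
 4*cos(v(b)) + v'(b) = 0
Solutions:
 v(b) = pi - asin((C1 + exp(8*b))/(C1 - exp(8*b)))
 v(b) = asin((C1 + exp(8*b))/(C1 - exp(8*b)))


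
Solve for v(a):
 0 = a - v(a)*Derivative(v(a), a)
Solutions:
 v(a) = -sqrt(C1 + a^2)
 v(a) = sqrt(C1 + a^2)


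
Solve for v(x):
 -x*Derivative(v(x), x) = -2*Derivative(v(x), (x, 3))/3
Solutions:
 v(x) = C1 + Integral(C2*airyai(2^(2/3)*3^(1/3)*x/2) + C3*airybi(2^(2/3)*3^(1/3)*x/2), x)


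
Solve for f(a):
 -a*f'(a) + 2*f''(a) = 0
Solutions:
 f(a) = C1 + C2*erfi(a/2)


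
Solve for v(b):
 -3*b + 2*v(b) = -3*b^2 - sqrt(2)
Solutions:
 v(b) = -3*b^2/2 + 3*b/2 - sqrt(2)/2


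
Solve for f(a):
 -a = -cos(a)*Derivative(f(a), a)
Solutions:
 f(a) = C1 + Integral(a/cos(a), a)


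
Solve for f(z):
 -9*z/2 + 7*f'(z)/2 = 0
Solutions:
 f(z) = C1 + 9*z^2/14


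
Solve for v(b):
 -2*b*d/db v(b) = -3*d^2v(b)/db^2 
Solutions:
 v(b) = C1 + C2*erfi(sqrt(3)*b/3)


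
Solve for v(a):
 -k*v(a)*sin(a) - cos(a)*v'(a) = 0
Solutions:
 v(a) = C1*exp(k*log(cos(a)))


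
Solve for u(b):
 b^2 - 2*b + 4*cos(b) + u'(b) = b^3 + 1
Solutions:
 u(b) = C1 + b^4/4 - b^3/3 + b^2 + b - 4*sin(b)


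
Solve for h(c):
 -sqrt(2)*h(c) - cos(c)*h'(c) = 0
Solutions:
 h(c) = C1*(sin(c) - 1)^(sqrt(2)/2)/(sin(c) + 1)^(sqrt(2)/2)


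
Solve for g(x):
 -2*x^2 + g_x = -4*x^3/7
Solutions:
 g(x) = C1 - x^4/7 + 2*x^3/3


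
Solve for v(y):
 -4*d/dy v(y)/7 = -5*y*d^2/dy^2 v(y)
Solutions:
 v(y) = C1 + C2*y^(39/35)


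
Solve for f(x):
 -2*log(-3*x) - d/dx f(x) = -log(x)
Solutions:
 f(x) = C1 - x*log(x) + x*(-2*log(3) + 1 - 2*I*pi)


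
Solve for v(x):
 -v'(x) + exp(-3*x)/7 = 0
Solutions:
 v(x) = C1 - exp(-3*x)/21


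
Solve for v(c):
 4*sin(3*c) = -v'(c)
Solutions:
 v(c) = C1 + 4*cos(3*c)/3


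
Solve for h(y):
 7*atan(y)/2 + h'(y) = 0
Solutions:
 h(y) = C1 - 7*y*atan(y)/2 + 7*log(y^2 + 1)/4


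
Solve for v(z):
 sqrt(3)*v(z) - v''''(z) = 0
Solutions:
 v(z) = C1*exp(-3^(1/8)*z) + C2*exp(3^(1/8)*z) + C3*sin(3^(1/8)*z) + C4*cos(3^(1/8)*z)


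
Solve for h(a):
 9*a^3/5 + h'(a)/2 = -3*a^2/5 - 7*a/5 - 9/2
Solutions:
 h(a) = C1 - 9*a^4/10 - 2*a^3/5 - 7*a^2/5 - 9*a


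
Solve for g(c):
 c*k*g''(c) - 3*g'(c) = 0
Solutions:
 g(c) = C1 + c^(((re(k) + 3)*re(k) + im(k)^2)/(re(k)^2 + im(k)^2))*(C2*sin(3*log(c)*Abs(im(k))/(re(k)^2 + im(k)^2)) + C3*cos(3*log(c)*im(k)/(re(k)^2 + im(k)^2)))


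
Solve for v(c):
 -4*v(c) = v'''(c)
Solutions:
 v(c) = C3*exp(-2^(2/3)*c) + (C1*sin(2^(2/3)*sqrt(3)*c/2) + C2*cos(2^(2/3)*sqrt(3)*c/2))*exp(2^(2/3)*c/2)


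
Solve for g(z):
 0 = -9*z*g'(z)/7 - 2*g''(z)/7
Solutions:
 g(z) = C1 + C2*erf(3*z/2)


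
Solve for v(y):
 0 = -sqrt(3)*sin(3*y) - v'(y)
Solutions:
 v(y) = C1 + sqrt(3)*cos(3*y)/3


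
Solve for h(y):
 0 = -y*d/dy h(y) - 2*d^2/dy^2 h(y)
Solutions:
 h(y) = C1 + C2*erf(y/2)


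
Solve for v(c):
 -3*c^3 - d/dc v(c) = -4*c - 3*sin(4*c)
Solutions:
 v(c) = C1 - 3*c^4/4 + 2*c^2 - 3*cos(4*c)/4


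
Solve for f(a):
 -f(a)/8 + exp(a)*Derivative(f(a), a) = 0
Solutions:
 f(a) = C1*exp(-exp(-a)/8)


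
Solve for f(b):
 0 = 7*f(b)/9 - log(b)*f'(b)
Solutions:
 f(b) = C1*exp(7*li(b)/9)


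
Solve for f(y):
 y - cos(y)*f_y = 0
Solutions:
 f(y) = C1 + Integral(y/cos(y), y)


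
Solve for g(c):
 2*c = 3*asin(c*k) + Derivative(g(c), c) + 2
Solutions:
 g(c) = C1 + c^2 - 2*c - 3*Piecewise((c*asin(c*k) + sqrt(-c^2*k^2 + 1)/k, Ne(k, 0)), (0, True))


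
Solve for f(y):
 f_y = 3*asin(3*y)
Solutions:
 f(y) = C1 + 3*y*asin(3*y) + sqrt(1 - 9*y^2)


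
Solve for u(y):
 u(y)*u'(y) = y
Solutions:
 u(y) = -sqrt(C1 + y^2)
 u(y) = sqrt(C1 + y^2)


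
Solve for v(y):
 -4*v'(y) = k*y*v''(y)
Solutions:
 v(y) = C1 + y^(((re(k) - 4)*re(k) + im(k)^2)/(re(k)^2 + im(k)^2))*(C2*sin(4*log(y)*Abs(im(k))/(re(k)^2 + im(k)^2)) + C3*cos(4*log(y)*im(k)/(re(k)^2 + im(k)^2)))


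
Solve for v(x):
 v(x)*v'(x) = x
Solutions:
 v(x) = -sqrt(C1 + x^2)
 v(x) = sqrt(C1 + x^2)


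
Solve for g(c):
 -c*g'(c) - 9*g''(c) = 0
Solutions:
 g(c) = C1 + C2*erf(sqrt(2)*c/6)


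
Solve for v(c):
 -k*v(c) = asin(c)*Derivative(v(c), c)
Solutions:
 v(c) = C1*exp(-k*Integral(1/asin(c), c))


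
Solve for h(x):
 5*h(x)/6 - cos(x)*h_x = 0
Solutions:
 h(x) = C1*(sin(x) + 1)^(5/12)/(sin(x) - 1)^(5/12)


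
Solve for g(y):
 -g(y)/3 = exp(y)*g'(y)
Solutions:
 g(y) = C1*exp(exp(-y)/3)


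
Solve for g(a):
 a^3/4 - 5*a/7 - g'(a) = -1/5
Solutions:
 g(a) = C1 + a^4/16 - 5*a^2/14 + a/5


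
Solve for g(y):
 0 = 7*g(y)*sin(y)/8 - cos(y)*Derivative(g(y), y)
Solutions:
 g(y) = C1/cos(y)^(7/8)


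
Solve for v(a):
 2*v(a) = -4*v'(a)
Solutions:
 v(a) = C1*exp(-a/2)


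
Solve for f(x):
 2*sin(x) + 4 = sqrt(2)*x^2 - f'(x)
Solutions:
 f(x) = C1 + sqrt(2)*x^3/3 - 4*x + 2*cos(x)


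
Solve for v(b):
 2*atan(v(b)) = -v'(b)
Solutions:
 Integral(1/atan(_y), (_y, v(b))) = C1 - 2*b


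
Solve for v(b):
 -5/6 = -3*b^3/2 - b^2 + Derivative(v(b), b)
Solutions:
 v(b) = C1 + 3*b^4/8 + b^3/3 - 5*b/6


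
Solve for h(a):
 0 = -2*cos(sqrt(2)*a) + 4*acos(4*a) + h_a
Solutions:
 h(a) = C1 - 4*a*acos(4*a) + sqrt(1 - 16*a^2) + sqrt(2)*sin(sqrt(2)*a)


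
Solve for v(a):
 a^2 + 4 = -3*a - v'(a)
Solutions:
 v(a) = C1 - a^3/3 - 3*a^2/2 - 4*a


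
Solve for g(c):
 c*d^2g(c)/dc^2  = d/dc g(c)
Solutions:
 g(c) = C1 + C2*c^2


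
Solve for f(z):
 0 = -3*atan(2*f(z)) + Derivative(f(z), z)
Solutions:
 Integral(1/atan(2*_y), (_y, f(z))) = C1 + 3*z


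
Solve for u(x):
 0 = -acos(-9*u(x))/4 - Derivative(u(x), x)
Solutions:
 Integral(1/acos(-9*_y), (_y, u(x))) = C1 - x/4


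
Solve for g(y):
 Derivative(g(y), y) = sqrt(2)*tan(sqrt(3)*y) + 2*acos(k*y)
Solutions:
 g(y) = C1 + 2*Piecewise((y*acos(k*y) - sqrt(-k^2*y^2 + 1)/k, Ne(k, 0)), (pi*y/2, True)) - sqrt(6)*log(cos(sqrt(3)*y))/3


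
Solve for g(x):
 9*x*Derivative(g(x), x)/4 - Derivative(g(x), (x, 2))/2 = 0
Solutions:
 g(x) = C1 + C2*erfi(3*x/2)


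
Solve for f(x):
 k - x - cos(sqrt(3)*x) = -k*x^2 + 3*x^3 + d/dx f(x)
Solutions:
 f(x) = C1 + k*x^3/3 + k*x - 3*x^4/4 - x^2/2 - sqrt(3)*sin(sqrt(3)*x)/3


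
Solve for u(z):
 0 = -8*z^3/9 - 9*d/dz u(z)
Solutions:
 u(z) = C1 - 2*z^4/81


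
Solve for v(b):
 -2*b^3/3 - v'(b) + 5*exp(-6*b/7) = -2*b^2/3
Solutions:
 v(b) = C1 - b^4/6 + 2*b^3/9 - 35*exp(-6*b/7)/6


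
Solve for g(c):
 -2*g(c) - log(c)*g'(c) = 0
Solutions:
 g(c) = C1*exp(-2*li(c))


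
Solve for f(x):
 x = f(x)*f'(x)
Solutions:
 f(x) = -sqrt(C1 + x^2)
 f(x) = sqrt(C1 + x^2)


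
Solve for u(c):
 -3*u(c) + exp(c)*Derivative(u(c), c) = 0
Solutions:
 u(c) = C1*exp(-3*exp(-c))


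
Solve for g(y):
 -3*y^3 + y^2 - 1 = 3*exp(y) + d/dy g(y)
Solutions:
 g(y) = C1 - 3*y^4/4 + y^3/3 - y - 3*exp(y)
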